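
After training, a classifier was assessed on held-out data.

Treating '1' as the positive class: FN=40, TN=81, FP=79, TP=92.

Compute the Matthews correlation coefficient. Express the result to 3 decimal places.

MCC = (TP·TN − FP·FN) / √((TP+FP)(TP+FN)(TN+FP)(TN+FN))
Numerator = 92·81 − 79·40 = 4292
Denominator = √(171·132·160·121) = √436993920 = 20904.3995
MCC = 4292 / 20904.3995 = 0.205

0.205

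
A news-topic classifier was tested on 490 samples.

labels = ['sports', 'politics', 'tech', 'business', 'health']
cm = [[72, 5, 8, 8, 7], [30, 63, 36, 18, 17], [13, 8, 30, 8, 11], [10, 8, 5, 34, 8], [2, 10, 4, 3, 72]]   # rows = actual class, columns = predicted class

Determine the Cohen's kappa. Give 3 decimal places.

0.438

Observed agreement pₒ = trace/N = 271/490 = 0.5531
Expected agreement pₑ = Σ (rowᵢ·colᵢ)/N² = (100·127 + 164·94 + 70·83 + 65·71 + 91·115)/490² = 0.2041
κ = (pₒ − pₑ)/(1 − pₑ) = (0.5531 − 0.2041)/(1 − 0.2041) = 0.438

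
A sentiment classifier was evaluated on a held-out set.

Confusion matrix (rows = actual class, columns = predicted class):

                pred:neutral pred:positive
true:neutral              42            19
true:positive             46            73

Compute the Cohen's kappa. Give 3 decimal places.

Observed agreement pₒ = trace/N = 115/180 = 0.6389
Expected agreement pₑ = Σ (rowᵢ·colᵢ)/N² = (61·88 + 119·92)/180² = 0.5036
κ = (pₒ − pₑ)/(1 − pₑ) = (0.6389 − 0.5036)/(1 − 0.5036) = 0.273

0.273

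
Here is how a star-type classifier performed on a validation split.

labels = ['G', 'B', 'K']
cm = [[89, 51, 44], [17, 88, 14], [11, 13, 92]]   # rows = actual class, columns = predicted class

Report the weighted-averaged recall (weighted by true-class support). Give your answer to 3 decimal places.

0.642

Per-class recall (TP/(TP+FN)):
  G: TP=89, FN=51+44=95 → 89/184 = 0.4837
  B: TP=88, FN=17+14=31 → 88/119 = 0.7395
  K: TP=92, FN=11+13=24 → 92/116 = 0.7931
Weighted-recall = Σ (supportᵢ/N)·recallᵢ with N=419: (184/419)·0.4837 + (119/419)·0.7395 + (116/419)·0.7931 = 0.642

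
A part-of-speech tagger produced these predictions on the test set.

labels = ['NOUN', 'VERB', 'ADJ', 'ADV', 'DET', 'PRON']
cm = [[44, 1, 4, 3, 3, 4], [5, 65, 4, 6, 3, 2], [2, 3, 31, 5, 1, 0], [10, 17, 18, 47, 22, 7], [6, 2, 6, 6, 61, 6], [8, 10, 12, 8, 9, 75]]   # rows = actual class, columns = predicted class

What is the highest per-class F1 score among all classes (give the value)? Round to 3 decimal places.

0.710

Per-class F1 score (2·TP/(2·TP+FP+FN)):
  NOUN: TP=44, FP=5+2+10+6+8=31, FN=1+4+3+3+4=15 → 88/134 = 0.6567
  VERB: TP=65, FP=1+3+17+2+10=33, FN=5+4+6+3+2=20 → 130/183 = 0.7104
  ADJ: TP=31, FP=4+4+18+6+12=44, FN=2+3+5+1+0=11 → 62/117 = 0.5299
  ADV: TP=47, FP=3+6+5+6+8=28, FN=10+17+18+22+7=74 → 94/196 = 0.4796
  DET: TP=61, FP=3+3+1+22+9=38, FN=6+2+6+6+6=26 → 122/186 = 0.6559
  PRON: TP=75, FP=4+2+0+7+6=19, FN=8+10+12+8+9=47 → 150/216 = 0.6944
Highest is class 'VERB' with F1 score = 0.710.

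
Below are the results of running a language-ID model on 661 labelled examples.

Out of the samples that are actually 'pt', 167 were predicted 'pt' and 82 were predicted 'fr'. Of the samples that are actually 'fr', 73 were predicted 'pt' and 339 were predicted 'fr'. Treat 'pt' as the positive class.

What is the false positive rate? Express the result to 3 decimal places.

FPR = FP/(FP+TN) = 73/(73+339) = 0.177

0.177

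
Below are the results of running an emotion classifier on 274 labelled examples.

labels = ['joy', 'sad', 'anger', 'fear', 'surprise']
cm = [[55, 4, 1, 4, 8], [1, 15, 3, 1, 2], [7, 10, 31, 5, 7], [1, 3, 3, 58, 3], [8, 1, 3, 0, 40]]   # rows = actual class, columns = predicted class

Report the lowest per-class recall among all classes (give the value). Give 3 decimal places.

Per-class recall (TP/(TP+FN)):
  joy: TP=55, FN=4+1+4+8=17 → 55/72 = 0.7639
  sad: TP=15, FN=1+3+1+2=7 → 15/22 = 0.6818
  anger: TP=31, FN=7+10+5+7=29 → 31/60 = 0.5167
  fear: TP=58, FN=1+3+3+3=10 → 58/68 = 0.8529
  surprise: TP=40, FN=8+1+3+0=12 → 40/52 = 0.7692
Lowest is class 'anger' with recall = 0.517.

0.517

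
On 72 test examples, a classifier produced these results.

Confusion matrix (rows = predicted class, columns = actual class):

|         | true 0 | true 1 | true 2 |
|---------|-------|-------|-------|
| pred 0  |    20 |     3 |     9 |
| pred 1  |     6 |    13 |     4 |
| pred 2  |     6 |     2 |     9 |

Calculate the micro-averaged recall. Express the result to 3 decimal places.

0.583

Micro-averaging pools counts across classes: ΣTP=42, ΣFP=30, ΣFN=30.
Micro-recall = TP/(TP+FN) on pooled counts = 0.583 (equals overall accuracy in single-label multiclass).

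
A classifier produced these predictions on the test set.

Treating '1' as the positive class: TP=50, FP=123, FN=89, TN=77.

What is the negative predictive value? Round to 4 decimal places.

0.4639

NPV = TN/(TN+FN) = 77/(77+89) = 0.4639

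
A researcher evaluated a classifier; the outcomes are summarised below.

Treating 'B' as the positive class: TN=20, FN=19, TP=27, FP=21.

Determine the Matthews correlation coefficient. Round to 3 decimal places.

0.075

MCC = (TP·TN − FP·FN) / √((TP+FP)(TP+FN)(TN+FP)(TN+FN))
Numerator = 27·20 − 21·19 = 141
Denominator = √(48·46·41·39) = √3530592 = 1878.9870
MCC = 141 / 1878.9870 = 0.075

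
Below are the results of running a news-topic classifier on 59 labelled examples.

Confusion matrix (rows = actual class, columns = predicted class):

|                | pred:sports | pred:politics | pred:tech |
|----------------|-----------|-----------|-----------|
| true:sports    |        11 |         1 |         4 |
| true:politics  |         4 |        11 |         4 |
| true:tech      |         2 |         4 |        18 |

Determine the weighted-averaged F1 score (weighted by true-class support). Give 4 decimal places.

Per-class F1 score (2·TP/(2·TP+FP+FN)):
  sports: TP=11, FP=4+2=6, FN=1+4=5 → 22/33 = 0.66667
  politics: TP=11, FP=1+4=5, FN=4+4=8 → 22/35 = 0.62857
  tech: TP=18, FP=4+4=8, FN=2+4=6 → 36/50 = 0.72000
Weighted-F1 score = Σ (supportᵢ/N)·F1 scoreᵢ with N=59: (16/59)·0.66667 + (19/59)·0.62857 + (24/59)·0.72000 = 0.6761

0.6761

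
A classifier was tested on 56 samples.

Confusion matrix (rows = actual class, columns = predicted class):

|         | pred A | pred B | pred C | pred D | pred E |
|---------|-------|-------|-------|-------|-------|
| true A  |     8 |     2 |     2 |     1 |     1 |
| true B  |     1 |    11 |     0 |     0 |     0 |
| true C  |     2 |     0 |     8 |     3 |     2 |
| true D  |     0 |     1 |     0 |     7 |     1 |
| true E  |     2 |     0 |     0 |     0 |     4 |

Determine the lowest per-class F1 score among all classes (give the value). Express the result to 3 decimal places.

0.571

Per-class F1 score (2·TP/(2·TP+FP+FN)):
  A: TP=8, FP=1+2+0+2=5, FN=2+2+1+1=6 → 16/27 = 0.5926
  B: TP=11, FP=2+0+1+0=3, FN=1+0+0+0=1 → 22/26 = 0.8462
  C: TP=8, FP=2+0+0+0=2, FN=2+0+3+2=7 → 16/25 = 0.6400
  D: TP=7, FP=1+0+3+0=4, FN=0+1+0+1=2 → 14/20 = 0.7000
  E: TP=4, FP=1+0+2+1=4, FN=2+0+0+0=2 → 8/14 = 0.5714
Lowest is class 'E' with F1 score = 0.571.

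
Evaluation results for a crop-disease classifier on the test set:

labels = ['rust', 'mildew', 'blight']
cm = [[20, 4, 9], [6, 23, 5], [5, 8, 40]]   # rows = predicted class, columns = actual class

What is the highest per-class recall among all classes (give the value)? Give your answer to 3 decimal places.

0.741

Per-class recall (TP/(TP+FN)):
  rust: TP=20, FN=6+5=11 → 20/31 = 0.6452
  mildew: TP=23, FN=4+8=12 → 23/35 = 0.6571
  blight: TP=40, FN=9+5=14 → 40/54 = 0.7407
Highest is class 'blight' with recall = 0.741.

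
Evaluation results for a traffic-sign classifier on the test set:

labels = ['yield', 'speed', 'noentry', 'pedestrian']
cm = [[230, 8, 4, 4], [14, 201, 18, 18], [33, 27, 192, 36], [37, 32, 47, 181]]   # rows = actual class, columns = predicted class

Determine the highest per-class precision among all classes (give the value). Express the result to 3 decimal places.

0.757

Per-class precision (TP/(TP+FP)):
  yield: TP=230, FP=14+33+37=84 → 230/314 = 0.7325
  speed: TP=201, FP=8+27+32=67 → 201/268 = 0.7500
  noentry: TP=192, FP=4+18+47=69 → 192/261 = 0.7356
  pedestrian: TP=181, FP=4+18+36=58 → 181/239 = 0.7573
Highest is class 'pedestrian' with precision = 0.757.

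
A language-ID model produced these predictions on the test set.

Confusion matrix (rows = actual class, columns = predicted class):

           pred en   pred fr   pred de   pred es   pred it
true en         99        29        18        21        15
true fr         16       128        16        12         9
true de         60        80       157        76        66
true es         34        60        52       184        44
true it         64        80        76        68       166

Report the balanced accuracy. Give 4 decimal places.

0.4933

Balanced accuracy = mean of per-class recall.
  en: recall = 99/182 = 0.54396
  fr: recall = 128/181 = 0.70718
  de: recall = 157/439 = 0.35763
  es: recall = 184/374 = 0.49198
  it: recall = 166/454 = 0.36564
Mean = (0.54396 + 0.70718 + 0.35763 + 0.49198 + 0.36564) / 5 = 0.4933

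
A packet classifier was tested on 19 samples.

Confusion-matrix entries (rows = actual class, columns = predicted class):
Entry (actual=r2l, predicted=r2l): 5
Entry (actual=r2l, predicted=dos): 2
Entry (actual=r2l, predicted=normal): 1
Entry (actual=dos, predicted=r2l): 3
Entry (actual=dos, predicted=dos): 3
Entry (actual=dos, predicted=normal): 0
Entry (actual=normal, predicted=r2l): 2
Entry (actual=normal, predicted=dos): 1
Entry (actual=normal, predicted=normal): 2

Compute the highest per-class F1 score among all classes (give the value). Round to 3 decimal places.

0.556

Per-class F1 score (2·TP/(2·TP+FP+FN)):
  r2l: TP=5, FP=3+2=5, FN=2+1=3 → 10/18 = 0.5556
  dos: TP=3, FP=2+1=3, FN=3+0=3 → 6/12 = 0.5000
  normal: TP=2, FP=1+0=1, FN=2+1=3 → 4/8 = 0.5000
Highest is class 'r2l' with F1 score = 0.556.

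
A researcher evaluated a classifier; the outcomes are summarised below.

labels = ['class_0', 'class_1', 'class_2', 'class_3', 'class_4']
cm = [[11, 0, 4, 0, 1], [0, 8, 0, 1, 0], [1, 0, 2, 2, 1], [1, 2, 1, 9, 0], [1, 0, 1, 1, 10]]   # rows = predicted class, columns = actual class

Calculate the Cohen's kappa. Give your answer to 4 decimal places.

Observed agreement pₒ = trace/N = 40/57 = 0.70175
Expected agreement pₑ = Σ (rowᵢ·colᵢ)/N² = (14·16 + 10·9 + 8·6 + 13·13 + 12·13)/57² = 0.21145
κ = (pₒ − pₑ)/(1 − pₑ) = (0.70175 − 0.21145)/(1 − 0.21145) = 0.6218

0.6218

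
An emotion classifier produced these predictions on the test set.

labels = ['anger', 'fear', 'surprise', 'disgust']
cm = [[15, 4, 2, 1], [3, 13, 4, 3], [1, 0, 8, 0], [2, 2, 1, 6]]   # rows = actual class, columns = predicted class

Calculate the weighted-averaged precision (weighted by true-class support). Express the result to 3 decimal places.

0.659

Per-class precision (TP/(TP+FP)):
  anger: TP=15, FP=3+1+2=6 → 15/21 = 0.7143
  fear: TP=13, FP=4+0+2=6 → 13/19 = 0.6842
  surprise: TP=8, FP=2+4+1=7 → 8/15 = 0.5333
  disgust: TP=6, FP=1+3+0=4 → 6/10 = 0.6000
Weighted-precision = Σ (supportᵢ/N)·precisionᵢ with N=65: (22/65)·0.7143 + (23/65)·0.6842 + (9/65)·0.5333 + (11/65)·0.6000 = 0.659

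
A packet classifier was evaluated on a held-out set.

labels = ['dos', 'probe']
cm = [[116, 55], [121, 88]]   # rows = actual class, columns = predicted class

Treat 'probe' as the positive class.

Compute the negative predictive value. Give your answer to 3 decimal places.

NPV = TN/(TN+FN) = 116/(116+121) = 0.489

0.489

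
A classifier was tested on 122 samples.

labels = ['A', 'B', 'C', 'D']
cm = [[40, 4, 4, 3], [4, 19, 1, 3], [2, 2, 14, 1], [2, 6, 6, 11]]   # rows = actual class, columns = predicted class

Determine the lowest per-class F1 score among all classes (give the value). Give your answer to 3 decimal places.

0.512

Per-class F1 score (2·TP/(2·TP+FP+FN)):
  A: TP=40, FP=4+2+2=8, FN=4+4+3=11 → 80/99 = 0.8081
  B: TP=19, FP=4+2+6=12, FN=4+1+3=8 → 38/58 = 0.6552
  C: TP=14, FP=4+1+6=11, FN=2+2+1=5 → 28/44 = 0.6364
  D: TP=11, FP=3+3+1=7, FN=2+6+6=14 → 22/43 = 0.5116
Lowest is class 'D' with F1 score = 0.512.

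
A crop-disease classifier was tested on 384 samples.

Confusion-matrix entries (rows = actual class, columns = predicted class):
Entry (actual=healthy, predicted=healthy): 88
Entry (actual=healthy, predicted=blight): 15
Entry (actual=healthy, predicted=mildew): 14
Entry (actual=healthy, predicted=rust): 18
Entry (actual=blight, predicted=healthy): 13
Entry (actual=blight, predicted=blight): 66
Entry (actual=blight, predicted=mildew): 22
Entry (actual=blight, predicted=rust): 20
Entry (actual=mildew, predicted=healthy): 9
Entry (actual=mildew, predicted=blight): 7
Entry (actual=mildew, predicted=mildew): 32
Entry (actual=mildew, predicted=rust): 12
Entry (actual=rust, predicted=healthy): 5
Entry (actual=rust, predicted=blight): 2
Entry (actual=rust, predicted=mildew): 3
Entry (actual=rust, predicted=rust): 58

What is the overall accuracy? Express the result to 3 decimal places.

0.635

Accuracy = trace / total = (88+66+32+58=244) / 384 = 244/384 = 0.635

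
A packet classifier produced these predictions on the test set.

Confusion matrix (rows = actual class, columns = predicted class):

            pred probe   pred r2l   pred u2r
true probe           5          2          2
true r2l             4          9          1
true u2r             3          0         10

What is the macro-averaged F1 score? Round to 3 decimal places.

Per-class F1 score (2·TP/(2·TP+FP+FN)):
  probe: TP=5, FP=4+3=7, FN=2+2=4 → 10/21 = 0.4762
  r2l: TP=9, FP=2+0=2, FN=4+1=5 → 18/25 = 0.7200
  u2r: TP=10, FP=2+1=3, FN=3+0=3 → 20/26 = 0.7692
Macro-F1 score = mean = (0.4762 + 0.7200 + 0.7692) / 3 = 0.655

0.655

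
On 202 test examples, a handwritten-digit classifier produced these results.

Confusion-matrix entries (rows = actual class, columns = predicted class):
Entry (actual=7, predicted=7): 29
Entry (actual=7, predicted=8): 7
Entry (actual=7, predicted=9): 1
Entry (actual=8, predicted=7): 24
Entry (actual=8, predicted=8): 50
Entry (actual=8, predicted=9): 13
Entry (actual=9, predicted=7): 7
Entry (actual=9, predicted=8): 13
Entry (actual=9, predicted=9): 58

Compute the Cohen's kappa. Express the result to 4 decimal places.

Observed agreement pₒ = trace/N = 137/202 = 0.67822
Expected agreement pₑ = Σ (rowᵢ·colᵢ)/N² = (37·60 + 87·70 + 78·72)/202² = 0.34129
κ = (pₒ − pₑ)/(1 − pₑ) = (0.67822 − 0.34129)/(1 − 0.34129) = 0.5115

0.5115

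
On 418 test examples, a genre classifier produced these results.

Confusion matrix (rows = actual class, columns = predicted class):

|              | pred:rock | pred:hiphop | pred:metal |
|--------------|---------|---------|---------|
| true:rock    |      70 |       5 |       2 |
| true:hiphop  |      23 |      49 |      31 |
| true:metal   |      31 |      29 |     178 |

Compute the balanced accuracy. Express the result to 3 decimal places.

0.711

Balanced accuracy = mean of per-class recall.
  rock: recall = 70/77 = 0.9091
  hiphop: recall = 49/103 = 0.4757
  metal: recall = 178/238 = 0.7479
Mean = (0.9091 + 0.4757 + 0.7479) / 3 = 0.711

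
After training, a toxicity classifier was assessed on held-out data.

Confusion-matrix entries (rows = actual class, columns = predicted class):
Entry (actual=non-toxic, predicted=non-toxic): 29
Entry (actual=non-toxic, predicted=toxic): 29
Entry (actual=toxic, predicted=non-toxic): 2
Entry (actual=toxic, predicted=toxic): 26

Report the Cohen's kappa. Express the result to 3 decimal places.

Observed agreement pₒ = trace/N = 55/86 = 0.6395
Expected agreement pₑ = Σ (rowᵢ·colᵢ)/N² = (58·31 + 28·55)/86² = 0.4513
κ = (pₒ − pₑ)/(1 − pₑ) = (0.6395 − 0.4513)/(1 − 0.4513) = 0.343

0.343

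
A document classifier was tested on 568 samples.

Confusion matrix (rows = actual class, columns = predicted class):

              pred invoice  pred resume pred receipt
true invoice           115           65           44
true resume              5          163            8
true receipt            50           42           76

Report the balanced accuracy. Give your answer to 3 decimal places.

0.631

Balanced accuracy = mean of per-class recall.
  invoice: recall = 115/224 = 0.5134
  resume: recall = 163/176 = 0.9261
  receipt: recall = 76/168 = 0.4524
Mean = (0.5134 + 0.9261 + 0.4524) / 3 = 0.631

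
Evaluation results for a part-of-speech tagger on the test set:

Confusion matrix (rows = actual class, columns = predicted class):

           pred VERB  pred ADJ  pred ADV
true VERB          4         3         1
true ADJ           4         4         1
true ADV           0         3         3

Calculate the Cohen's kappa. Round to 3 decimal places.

0.200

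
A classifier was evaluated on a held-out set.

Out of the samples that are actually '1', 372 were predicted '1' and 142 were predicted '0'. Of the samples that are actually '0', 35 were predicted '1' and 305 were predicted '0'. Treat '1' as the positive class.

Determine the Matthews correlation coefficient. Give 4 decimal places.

MCC = (TP·TN − FP·FN) / √((TP+FP)(TP+FN)(TN+FP)(TN+FN))
Numerator = 372·305 − 35·142 = 108490
Denominator = √(407·514·340·447) = √31793912040 = 178308.4744
MCC = 108490 / 178308.4744 = 0.6084

0.6084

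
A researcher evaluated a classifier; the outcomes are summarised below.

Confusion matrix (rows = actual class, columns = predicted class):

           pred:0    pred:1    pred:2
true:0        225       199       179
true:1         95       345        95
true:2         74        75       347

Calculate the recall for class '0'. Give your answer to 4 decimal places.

Treat '0' as positive and all other classes as negative.
recall = TP/(TP+FN).
0: TP=225, FN=199+179=378 → 225/603 = 0.37313

0.3731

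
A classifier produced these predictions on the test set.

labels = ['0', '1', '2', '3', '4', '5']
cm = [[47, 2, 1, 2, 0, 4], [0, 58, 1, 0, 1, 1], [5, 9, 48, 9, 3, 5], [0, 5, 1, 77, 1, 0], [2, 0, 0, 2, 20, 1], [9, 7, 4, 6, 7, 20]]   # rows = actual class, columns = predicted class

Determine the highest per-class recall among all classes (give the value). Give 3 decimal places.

Per-class recall (TP/(TP+FN)):
  0: TP=47, FN=2+1+2+0+4=9 → 47/56 = 0.8393
  1: TP=58, FN=0+1+0+1+1=3 → 58/61 = 0.9508
  2: TP=48, FN=5+9+9+3+5=31 → 48/79 = 0.6076
  3: TP=77, FN=0+5+1+1+0=7 → 77/84 = 0.9167
  4: TP=20, FN=2+0+0+2+1=5 → 20/25 = 0.8000
  5: TP=20, FN=9+7+4+6+7=33 → 20/53 = 0.3774
Highest is class '1' with recall = 0.951.

0.951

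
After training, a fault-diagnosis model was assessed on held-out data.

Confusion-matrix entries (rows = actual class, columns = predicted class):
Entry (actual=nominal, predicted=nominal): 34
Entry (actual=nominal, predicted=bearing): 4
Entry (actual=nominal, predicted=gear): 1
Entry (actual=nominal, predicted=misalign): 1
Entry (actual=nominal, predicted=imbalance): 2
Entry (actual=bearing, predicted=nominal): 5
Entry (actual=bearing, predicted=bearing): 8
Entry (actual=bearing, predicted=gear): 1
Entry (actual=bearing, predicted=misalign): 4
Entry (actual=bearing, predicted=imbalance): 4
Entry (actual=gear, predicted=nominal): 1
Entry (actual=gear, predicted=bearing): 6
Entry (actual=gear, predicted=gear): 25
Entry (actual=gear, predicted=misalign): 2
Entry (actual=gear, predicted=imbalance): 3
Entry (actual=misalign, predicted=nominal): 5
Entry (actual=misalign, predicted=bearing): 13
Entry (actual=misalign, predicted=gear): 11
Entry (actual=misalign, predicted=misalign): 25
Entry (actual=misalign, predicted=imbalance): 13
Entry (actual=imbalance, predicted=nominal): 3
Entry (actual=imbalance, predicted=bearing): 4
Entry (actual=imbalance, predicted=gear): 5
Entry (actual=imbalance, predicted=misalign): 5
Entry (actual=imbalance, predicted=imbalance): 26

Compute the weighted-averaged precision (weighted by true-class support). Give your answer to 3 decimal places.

Per-class precision (TP/(TP+FP)):
  nominal: TP=34, FP=5+1+5+3=14 → 34/48 = 0.7083
  bearing: TP=8, FP=4+6+13+4=27 → 8/35 = 0.2286
  gear: TP=25, FP=1+1+11+5=18 → 25/43 = 0.5814
  misalign: TP=25, FP=1+4+2+5=12 → 25/37 = 0.6757
  imbalance: TP=26, FP=2+4+3+13=22 → 26/48 = 0.5417
Weighted-precision = Σ (supportᵢ/N)·precisionᵢ with N=211: (42/211)·0.7083 + (22/211)·0.2286 + (37/211)·0.5814 + (67/211)·0.6757 + (43/211)·0.5417 = 0.592

0.592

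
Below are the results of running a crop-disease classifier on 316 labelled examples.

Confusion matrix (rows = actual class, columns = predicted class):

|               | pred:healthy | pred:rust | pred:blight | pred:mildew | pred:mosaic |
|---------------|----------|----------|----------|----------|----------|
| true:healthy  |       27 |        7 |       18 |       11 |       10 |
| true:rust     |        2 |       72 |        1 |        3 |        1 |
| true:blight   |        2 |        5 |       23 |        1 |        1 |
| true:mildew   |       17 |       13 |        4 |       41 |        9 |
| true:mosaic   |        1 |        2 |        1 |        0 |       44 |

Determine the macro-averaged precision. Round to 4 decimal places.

0.6353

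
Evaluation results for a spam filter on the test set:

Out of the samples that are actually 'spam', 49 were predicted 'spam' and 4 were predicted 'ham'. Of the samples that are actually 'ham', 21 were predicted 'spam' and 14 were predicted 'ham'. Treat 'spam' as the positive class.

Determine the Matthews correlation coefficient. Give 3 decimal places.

MCC = (TP·TN − FP·FN) / √((TP+FP)(TP+FN)(TN+FP)(TN+FN))
Numerator = 49·14 − 21·4 = 602
Denominator = √(70·53·35·18) = √2337300 = 1528.8231
MCC = 602 / 1528.8231 = 0.394

0.394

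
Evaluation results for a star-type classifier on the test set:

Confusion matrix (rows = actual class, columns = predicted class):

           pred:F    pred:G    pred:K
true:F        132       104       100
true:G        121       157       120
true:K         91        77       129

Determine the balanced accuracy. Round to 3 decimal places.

Balanced accuracy = mean of per-class recall.
  F: recall = 132/336 = 0.3929
  G: recall = 157/398 = 0.3945
  K: recall = 129/297 = 0.4343
Mean = (0.3929 + 0.3945 + 0.4343) / 3 = 0.407

0.407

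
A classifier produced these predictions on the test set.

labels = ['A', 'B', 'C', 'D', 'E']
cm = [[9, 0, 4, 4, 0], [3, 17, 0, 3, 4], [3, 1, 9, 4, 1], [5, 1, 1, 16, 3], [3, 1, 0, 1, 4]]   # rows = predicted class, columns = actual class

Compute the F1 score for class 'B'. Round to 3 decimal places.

Treat 'B' as positive and all other classes as negative.
F1 score = 2·TP/(2·TP+FP+FN).
B: TP=17, FP=3+0+3+4=10, FN=0+1+1+1=3 → 34/47 = 0.7234

0.723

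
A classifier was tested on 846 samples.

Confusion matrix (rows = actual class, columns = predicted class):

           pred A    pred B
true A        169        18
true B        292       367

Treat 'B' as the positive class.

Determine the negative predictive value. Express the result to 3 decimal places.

0.367

NPV = TN/(TN+FN) = 169/(169+292) = 0.367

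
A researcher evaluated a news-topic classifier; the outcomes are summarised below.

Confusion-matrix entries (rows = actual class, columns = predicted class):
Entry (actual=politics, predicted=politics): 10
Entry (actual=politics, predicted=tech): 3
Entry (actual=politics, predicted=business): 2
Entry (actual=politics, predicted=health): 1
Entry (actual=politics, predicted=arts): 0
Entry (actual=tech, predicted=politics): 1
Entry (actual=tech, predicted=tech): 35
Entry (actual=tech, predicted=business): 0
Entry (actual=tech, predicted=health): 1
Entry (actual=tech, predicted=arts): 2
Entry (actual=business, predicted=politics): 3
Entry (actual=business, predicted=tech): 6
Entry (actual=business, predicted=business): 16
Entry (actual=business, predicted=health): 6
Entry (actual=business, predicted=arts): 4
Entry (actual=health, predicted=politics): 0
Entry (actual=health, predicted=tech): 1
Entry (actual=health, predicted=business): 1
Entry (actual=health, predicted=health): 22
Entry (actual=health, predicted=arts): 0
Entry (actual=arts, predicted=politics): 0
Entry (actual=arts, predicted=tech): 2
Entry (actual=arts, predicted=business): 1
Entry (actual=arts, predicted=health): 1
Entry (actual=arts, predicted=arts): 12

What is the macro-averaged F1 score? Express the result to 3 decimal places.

0.714

Per-class F1 score (2·TP/(2·TP+FP+FN)):
  politics: TP=10, FP=1+3+0+0=4, FN=3+2+1+0=6 → 20/30 = 0.6667
  tech: TP=35, FP=3+6+1+2=12, FN=1+0+1+2=4 → 70/86 = 0.8140
  business: TP=16, FP=2+0+1+1=4, FN=3+6+6+4=19 → 32/55 = 0.5818
  health: TP=22, FP=1+1+6+1=9, FN=0+1+1+0=2 → 44/55 = 0.8000
  arts: TP=12, FP=0+2+4+0=6, FN=0+2+1+1=4 → 24/34 = 0.7059
Macro-F1 score = mean = (0.6667 + 0.8140 + 0.5818 + 0.8000 + 0.7059) / 5 = 0.714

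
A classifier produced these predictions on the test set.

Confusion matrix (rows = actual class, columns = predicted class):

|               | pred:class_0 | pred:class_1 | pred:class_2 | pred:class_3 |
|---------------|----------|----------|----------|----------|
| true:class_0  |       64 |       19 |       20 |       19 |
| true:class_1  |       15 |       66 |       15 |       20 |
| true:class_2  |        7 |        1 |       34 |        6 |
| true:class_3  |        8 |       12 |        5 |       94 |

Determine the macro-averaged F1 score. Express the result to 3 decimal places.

Per-class F1 score (2·TP/(2·TP+FP+FN)):
  class_0: TP=64, FP=15+7+8=30, FN=19+20+19=58 → 128/216 = 0.5926
  class_1: TP=66, FP=19+1+12=32, FN=15+15+20=50 → 132/214 = 0.6168
  class_2: TP=34, FP=20+15+5=40, FN=7+1+6=14 → 68/122 = 0.5574
  class_3: TP=94, FP=19+20+6=45, FN=8+12+5=25 → 188/258 = 0.7287
Macro-F1 score = mean = (0.5926 + 0.6168 + 0.5574 + 0.7287) / 4 = 0.624

0.624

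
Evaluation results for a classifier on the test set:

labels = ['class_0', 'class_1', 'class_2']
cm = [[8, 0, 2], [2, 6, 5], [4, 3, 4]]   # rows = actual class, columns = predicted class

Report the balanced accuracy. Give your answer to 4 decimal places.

Balanced accuracy = mean of per-class recall.
  class_0: recall = 8/10 = 0.80000
  class_1: recall = 6/13 = 0.46154
  class_2: recall = 4/11 = 0.36364
Mean = (0.80000 + 0.46154 + 0.36364) / 3 = 0.5417

0.5417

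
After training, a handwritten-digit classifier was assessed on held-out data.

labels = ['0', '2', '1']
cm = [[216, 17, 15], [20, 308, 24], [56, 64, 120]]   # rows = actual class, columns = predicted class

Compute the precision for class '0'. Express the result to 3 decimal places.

0.740

Take TP from the diagonal, FP from the rest of the '0' prediction marginal, FN from the rest of the '0' actual marginal.
precision = TP/(TP+FP).
0: TP=216, FP=20+56=76 → 216/292 = 0.7397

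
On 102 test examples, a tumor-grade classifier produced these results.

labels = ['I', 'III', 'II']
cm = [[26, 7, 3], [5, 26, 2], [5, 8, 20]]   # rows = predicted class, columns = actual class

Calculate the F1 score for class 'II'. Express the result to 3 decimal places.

0.690

Treat 'II' as positive and all other classes as negative.
F1 score = 2·TP/(2·TP+FP+FN).
II: TP=20, FP=5+8=13, FN=3+2=5 → 40/58 = 0.6897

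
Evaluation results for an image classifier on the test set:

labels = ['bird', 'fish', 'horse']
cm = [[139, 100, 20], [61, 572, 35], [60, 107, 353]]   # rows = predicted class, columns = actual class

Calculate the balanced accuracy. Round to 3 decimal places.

Balanced accuracy = mean of per-class recall.
  bird: recall = 139/260 = 0.5346
  fish: recall = 572/779 = 0.7343
  horse: recall = 353/408 = 0.8652
Mean = (0.5346 + 0.7343 + 0.8652) / 3 = 0.711

0.711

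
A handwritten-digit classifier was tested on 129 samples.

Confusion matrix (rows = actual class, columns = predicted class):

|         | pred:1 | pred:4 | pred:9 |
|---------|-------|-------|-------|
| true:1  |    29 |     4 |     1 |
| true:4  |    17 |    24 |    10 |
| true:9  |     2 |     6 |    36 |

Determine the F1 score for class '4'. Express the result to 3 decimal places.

0.565

One-vs-rest for '4': TP = diagonal; FP = other classes predicted '4'; FN = '4' predicted as other.
F1 score = 2·TP/(2·TP+FP+FN).
4: TP=24, FP=4+6=10, FN=17+10=27 → 48/85 = 0.5647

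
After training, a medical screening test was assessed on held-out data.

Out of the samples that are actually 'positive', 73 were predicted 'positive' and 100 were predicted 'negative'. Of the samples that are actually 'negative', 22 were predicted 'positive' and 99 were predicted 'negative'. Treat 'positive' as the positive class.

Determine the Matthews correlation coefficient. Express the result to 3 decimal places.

MCC = (TP·TN − FP·FN) / √((TP+FP)(TP+FN)(TN+FP)(TN+FN))
Numerator = 73·99 − 22·100 = 5027
Denominator = √(95·173·121·199) = √395738365 = 19893.1738
MCC = 5027 / 19893.1738 = 0.253

0.253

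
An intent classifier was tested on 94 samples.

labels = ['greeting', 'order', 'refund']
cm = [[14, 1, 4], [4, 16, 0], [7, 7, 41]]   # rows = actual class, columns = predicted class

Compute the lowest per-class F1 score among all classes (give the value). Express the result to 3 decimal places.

Per-class F1 score (2·TP/(2·TP+FP+FN)):
  greeting: TP=14, FP=4+7=11, FN=1+4=5 → 28/44 = 0.6364
  order: TP=16, FP=1+7=8, FN=4+0=4 → 32/44 = 0.7273
  refund: TP=41, FP=4+0=4, FN=7+7=14 → 82/100 = 0.8200
Lowest is class 'greeting' with F1 score = 0.636.

0.636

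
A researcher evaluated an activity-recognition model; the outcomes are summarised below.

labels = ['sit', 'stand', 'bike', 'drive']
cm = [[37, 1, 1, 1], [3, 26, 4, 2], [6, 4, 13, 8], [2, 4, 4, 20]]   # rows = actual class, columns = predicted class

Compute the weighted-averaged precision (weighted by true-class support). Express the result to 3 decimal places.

0.695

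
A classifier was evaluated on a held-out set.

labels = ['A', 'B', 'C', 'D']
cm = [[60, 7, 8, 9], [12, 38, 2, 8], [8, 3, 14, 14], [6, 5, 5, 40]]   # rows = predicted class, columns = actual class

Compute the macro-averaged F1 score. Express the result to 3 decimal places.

Per-class F1 score (2·TP/(2·TP+FP+FN)):
  A: TP=60, FP=7+8+9=24, FN=12+8+6=26 → 120/170 = 0.7059
  B: TP=38, FP=12+2+8=22, FN=7+3+5=15 → 76/113 = 0.6726
  C: TP=14, FP=8+3+14=25, FN=8+2+5=15 → 28/68 = 0.4118
  D: TP=40, FP=6+5+5=16, FN=9+8+14=31 → 80/127 = 0.6299
Macro-F1 score = mean = (0.7059 + 0.6726 + 0.4118 + 0.6299) / 4 = 0.605

0.605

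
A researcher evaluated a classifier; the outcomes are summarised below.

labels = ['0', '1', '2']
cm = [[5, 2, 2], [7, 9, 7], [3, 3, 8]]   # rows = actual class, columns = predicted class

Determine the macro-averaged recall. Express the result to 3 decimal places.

0.506

Per-class recall (TP/(TP+FN)):
  0: TP=5, FN=2+2=4 → 5/9 = 0.5556
  1: TP=9, FN=7+7=14 → 9/23 = 0.3913
  2: TP=8, FN=3+3=6 → 8/14 = 0.5714
Macro-recall = mean = (0.5556 + 0.3913 + 0.5714) / 3 = 0.506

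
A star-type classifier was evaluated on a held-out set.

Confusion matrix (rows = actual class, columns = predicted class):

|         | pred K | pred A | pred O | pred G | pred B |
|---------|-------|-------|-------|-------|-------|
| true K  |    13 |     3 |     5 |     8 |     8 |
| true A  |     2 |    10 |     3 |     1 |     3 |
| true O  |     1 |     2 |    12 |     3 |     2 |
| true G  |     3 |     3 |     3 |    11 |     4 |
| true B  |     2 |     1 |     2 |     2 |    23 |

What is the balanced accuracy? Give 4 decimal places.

Balanced accuracy = mean of per-class recall.
  K: recall = 13/37 = 0.35135
  A: recall = 10/19 = 0.52632
  O: recall = 12/20 = 0.60000
  G: recall = 11/24 = 0.45833
  B: recall = 23/30 = 0.76667
Mean = (0.35135 + 0.52632 + 0.60000 + 0.45833 + 0.76667) / 5 = 0.5405

0.5405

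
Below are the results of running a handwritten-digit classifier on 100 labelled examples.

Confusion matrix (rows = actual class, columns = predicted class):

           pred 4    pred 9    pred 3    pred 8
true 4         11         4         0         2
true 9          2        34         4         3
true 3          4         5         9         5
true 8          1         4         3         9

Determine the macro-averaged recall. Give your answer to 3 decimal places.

0.590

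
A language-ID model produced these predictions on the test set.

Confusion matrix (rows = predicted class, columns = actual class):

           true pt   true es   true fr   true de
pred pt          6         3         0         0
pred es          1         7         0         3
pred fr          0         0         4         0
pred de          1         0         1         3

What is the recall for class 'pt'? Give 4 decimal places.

0.7500

Treat 'pt' as positive and all other classes as negative.
recall = TP/(TP+FN).
pt: TP=6, FN=1+0+1=2 → 6/8 = 0.75000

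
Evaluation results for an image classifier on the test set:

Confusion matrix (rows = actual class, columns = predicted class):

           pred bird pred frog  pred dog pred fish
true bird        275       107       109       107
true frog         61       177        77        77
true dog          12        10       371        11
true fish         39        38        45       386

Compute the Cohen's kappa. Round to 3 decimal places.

Observed agreement pₒ = trace/N = 1209/1902 = 0.6356
Expected agreement pₑ = Σ (rowᵢ·colᵢ)/N² = (598·387 + 392·332 + 404·602 + 508·581)/1902² = 0.2488
κ = (pₒ − pₑ)/(1 − pₑ) = (0.6356 − 0.2488)/(1 − 0.2488) = 0.515

0.515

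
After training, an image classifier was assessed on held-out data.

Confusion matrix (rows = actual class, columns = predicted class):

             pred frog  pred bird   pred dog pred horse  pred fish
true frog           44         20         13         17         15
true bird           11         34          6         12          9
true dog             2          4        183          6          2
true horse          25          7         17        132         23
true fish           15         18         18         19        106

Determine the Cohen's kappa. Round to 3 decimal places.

0.560

Observed agreement pₒ = trace/N = 499/758 = 0.6583
Expected agreement pₑ = Σ (rowᵢ·colᵢ)/N² = (109·97 + 72·83 + 197·237 + 204·186 + 176·155)/758² = 0.2236
κ = (pₒ − pₑ)/(1 − pₑ) = (0.6583 − 0.2236)/(1 − 0.2236) = 0.560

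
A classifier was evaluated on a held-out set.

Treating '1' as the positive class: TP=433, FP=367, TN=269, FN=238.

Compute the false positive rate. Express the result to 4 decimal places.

FPR = FP/(FP+TN) = 367/(367+269) = 0.5770

0.5770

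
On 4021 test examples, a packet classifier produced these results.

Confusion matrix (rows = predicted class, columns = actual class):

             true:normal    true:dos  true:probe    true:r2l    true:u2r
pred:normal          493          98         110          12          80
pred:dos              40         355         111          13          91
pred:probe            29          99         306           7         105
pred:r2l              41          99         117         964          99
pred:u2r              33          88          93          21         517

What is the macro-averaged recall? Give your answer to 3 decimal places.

0.640

Per-class recall (TP/(TP+FN)):
  normal: TP=493, FN=40+29+41+33=143 → 493/636 = 0.7752
  dos: TP=355, FN=98+99+99+88=384 → 355/739 = 0.4804
  probe: TP=306, FN=110+111+117+93=431 → 306/737 = 0.4152
  r2l: TP=964, FN=12+13+7+21=53 → 964/1017 = 0.9479
  u2r: TP=517, FN=80+91+105+99=375 → 517/892 = 0.5796
Macro-recall = mean = (0.7752 + 0.4804 + 0.4152 + 0.9479 + 0.5796) / 5 = 0.640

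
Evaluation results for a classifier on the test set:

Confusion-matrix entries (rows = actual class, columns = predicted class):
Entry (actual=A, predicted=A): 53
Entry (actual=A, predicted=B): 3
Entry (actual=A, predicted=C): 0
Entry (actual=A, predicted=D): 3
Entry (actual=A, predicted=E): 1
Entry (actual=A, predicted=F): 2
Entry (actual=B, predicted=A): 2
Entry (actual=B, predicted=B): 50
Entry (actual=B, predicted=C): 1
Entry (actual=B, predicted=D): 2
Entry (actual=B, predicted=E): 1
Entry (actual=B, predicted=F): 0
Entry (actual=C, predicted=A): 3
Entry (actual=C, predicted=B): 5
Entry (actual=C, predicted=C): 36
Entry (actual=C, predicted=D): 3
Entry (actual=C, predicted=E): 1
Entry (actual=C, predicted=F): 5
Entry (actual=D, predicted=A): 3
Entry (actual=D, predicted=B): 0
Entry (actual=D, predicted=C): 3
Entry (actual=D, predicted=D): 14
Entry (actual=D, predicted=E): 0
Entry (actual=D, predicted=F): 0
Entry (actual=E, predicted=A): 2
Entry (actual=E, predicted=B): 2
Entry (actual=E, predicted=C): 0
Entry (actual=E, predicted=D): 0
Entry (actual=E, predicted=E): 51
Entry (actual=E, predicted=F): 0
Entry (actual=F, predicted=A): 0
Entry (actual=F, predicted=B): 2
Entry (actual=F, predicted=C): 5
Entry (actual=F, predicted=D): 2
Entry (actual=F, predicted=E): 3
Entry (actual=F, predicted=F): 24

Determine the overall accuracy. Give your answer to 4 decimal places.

Accuracy = trace / total = (53+50+36+14+51+24=228) / 282 = 228/282 = 0.8085

0.8085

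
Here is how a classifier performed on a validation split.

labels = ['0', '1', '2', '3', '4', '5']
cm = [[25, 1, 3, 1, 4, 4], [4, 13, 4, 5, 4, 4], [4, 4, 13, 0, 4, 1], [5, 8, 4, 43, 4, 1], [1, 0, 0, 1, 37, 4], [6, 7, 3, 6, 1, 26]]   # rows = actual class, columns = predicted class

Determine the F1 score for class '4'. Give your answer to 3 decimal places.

F1 score = 2·TP/(2·TP+FP+FN).
4: TP=37, FP=4+4+4+4+1=17, FN=1+0+0+1+4=6 → 74/97 = 0.7629

0.763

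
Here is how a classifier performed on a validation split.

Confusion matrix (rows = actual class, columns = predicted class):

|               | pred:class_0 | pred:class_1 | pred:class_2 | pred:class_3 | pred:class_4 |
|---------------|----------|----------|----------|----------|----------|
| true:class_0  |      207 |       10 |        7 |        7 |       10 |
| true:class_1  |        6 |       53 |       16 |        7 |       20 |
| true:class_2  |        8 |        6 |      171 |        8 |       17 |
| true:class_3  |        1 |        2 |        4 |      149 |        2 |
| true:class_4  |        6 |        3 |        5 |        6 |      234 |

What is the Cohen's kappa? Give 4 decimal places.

Observed agreement pₒ = trace/N = 814/965 = 0.84352
Expected agreement pₑ = Σ (rowᵢ·colᵢ)/N² = (241·228 + 102·74 + 210·203 + 158·177 + 254·283)/965² = 0.22011
κ = (pₒ − pₑ)/(1 − pₑ) = (0.84352 − 0.22011)/(1 − 0.22011) = 0.7994

0.7994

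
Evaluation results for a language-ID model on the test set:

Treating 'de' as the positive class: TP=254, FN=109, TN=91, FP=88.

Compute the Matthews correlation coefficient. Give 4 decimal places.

0.2028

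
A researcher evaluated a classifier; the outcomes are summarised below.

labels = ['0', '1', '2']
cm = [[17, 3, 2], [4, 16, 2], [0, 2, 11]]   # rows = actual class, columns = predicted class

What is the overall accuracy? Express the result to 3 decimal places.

0.772

Accuracy = trace / total = (17+16+11=44) / 57 = 44/57 = 0.772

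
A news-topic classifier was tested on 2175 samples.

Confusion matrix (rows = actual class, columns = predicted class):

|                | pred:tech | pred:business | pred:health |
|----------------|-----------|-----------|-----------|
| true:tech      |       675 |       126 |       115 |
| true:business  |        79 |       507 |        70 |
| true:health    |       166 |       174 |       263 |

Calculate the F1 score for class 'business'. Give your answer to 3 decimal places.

0.693

One-vs-rest for 'business': TP = diagonal; FP = other classes predicted 'business'; FN = 'business' predicted as other.
F1 score = 2·TP/(2·TP+FP+FN).
business: TP=507, FP=126+174=300, FN=79+70=149 → 1014/1463 = 0.6931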